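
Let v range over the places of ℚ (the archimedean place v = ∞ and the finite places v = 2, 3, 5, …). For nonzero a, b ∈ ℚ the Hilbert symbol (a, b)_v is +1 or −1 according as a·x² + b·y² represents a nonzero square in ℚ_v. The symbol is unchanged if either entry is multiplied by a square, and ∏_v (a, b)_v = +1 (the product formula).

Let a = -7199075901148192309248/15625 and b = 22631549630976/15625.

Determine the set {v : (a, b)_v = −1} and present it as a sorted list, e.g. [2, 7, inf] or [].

[3, 7]

Mod squares: a ≡ -8778, b ≡ 26. Check v ∈ {∞, 2, 3, 5, 7, 11, 13, 19, 31}.
v=31: a=31^2·(≡3), b=31^2·(≡30) mod 31; (3|31)=-1, (30|31)=-1; (−1)^{2·2·15}·(-1)^2·(-1)^2 = +1.
v=5: a=5^-6·(≡2), b=5^-6·(≡1) mod 5; (2|5)=-1, (1|5)=+1; (−1)^{-6·-6·2}·(-1)^-6·(+1)^-6 = +1.
v=13: a=13^2·(≡10), b=13^1·(≡2) mod 13; (10|13)=+1, (2|13)=-1; (−1)^{2·1·6}·(+1)^1·(-1)^2 = +1.
v=∞: -8778 < 0 and 26 > 0  ⇒  (a,b)_∞ = +1.
v=2: v_2(a)=19, v_2(b)=9; units ≡ 3, 5 (mod 8); ε·ε+αω+βω = 1·0+19·1+9·1 ≡ 0  ⇒  (a,b)_2 = +1.
v=19: a=19^3·(≡15), b=19^2·(≡7) mod 19; (15|19)=-1, (7|19)=+1; (−1)^{3·2·9}·(-1)^2·(+1)^3 = +1.
v=3: a=3^3·(≡2), b=3^4·(≡2) mod 3; (2|3)=-1, (2|3)=-1; (−1)^{3·4·1}·(-1)^4·(-1)^3 = -1.
v=7: a=7^3·(≡3), b=7^0·(≡6) mod 7; (3|7)=-1, (6|7)=-1; (−1)^{3·0·3}·(-1)^0·(-1)^3 = -1.
v=11: a=11^3·(≡3), b=11^2·(≡9) mod 11; (3|11)=+1, (9|11)=+1; (−1)^{3·2·5}·(+1)^2·(+1)^3 = +1.
Ram(-8778, 26) = {3, 7}; no ℚ_3-point on the conic.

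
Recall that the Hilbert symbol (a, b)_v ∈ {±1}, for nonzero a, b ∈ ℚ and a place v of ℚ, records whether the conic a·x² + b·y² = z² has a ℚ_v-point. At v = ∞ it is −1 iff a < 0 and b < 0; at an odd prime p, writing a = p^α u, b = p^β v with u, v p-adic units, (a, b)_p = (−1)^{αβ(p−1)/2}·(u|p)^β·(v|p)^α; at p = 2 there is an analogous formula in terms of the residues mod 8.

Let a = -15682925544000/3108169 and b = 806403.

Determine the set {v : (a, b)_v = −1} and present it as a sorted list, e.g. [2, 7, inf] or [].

[2, 3, 5, 13, 23, 31]

Mod squares: a ≡ -57998985, b ≡ 806403. Check v ∈ {∞, 2, 3, 5, 11, 13, 17, 23, 29, 31, 41, 43}.
v=2: v_2(a)=6, v_2(b)=0; units ≡ 7, 3 (mod 8); ε·ε+αω+βω = 1·1+6·1+0·0 ≡ 1  ⇒  (a,b)_2 = -1.
v=29: a=29^1·(≡28), b=29^1·(≡25) mod 29; (28|29)=+1, (25|29)=+1; (−1)^{1·1·14}·(+1)^1·(+1)^1 = +1.
v=41: a=41^-2·(≡21), b=41^0·(≡15) mod 41; (21|41)=+1, (15|41)=-1; (−1)^{-2·0·20}·(+1)^0·(-1)^-2 = +1.
v=∞: -57998985 < 0 and 806403 > 0  ⇒  (a,b)_∞ = +1.
v=23: a=23^1·(≡9), b=23^1·(≡9) mod 23; (9|23)=+1, (9|23)=+1; (−1)^{1·1·11}·(+1)^1·(+1)^1 = -1.
v=17: a=17^1·(≡15), b=17^0·(≡8) mod 17; (15|17)=+1, (8|17)=+1; (−1)^{1·0·8}·(+1)^0·(+1)^1 = +1.
v=11: a=11^1·(≡6), b=11^0·(≡4) mod 11; (6|11)=-1, (4|11)=+1; (−1)^{1·0·5}·(-1)^0·(+1)^1 = +1.
v=5: a=5^3·(≡2), b=5^0·(≡3) mod 5; (2|5)=-1, (3|5)=-1; (−1)^{3·0·2}·(-1)^0·(-1)^3 = -1.
v=13: a=13^2·(≡5), b=13^1·(≡8) mod 13; (5|13)=-1, (8|13)=-1; (−1)^{2·1·6}·(-1)^1·(-1)^2 = -1.
v=3: a=3^1·(≡1), b=3^1·(≡1) mod 3; (1|3)=+1, (1|3)=+1; (−1)^{1·1·1}·(+1)^1·(+1)^1 = -1.
v=43: a=43^-2·(≡25), b=43^0·(≡24) mod 43; (25|43)=+1, (24|43)=+1; (−1)^{-2·0·21}·(+1)^0·(+1)^-2 = +1.
v=31: a=31^1·(≡9), b=31^1·(≡4) mod 31; (9|31)=+1, (4|31)=+1; (−1)^{1·1·15}·(+1)^1·(+1)^1 = -1.
(-57998985, 806403 / ℚ) ramifies at {2, 3, 5, 13, 23, 31}: a division algebra.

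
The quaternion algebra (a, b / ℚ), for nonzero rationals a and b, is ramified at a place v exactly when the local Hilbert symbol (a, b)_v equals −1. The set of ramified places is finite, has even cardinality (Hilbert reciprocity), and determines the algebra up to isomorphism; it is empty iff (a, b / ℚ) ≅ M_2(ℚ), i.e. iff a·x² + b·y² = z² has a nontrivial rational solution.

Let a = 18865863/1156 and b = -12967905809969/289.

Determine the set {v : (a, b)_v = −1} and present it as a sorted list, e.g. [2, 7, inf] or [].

Mod squares: a ≡ 1247, b ≡ -41. Check v ∈ {∞, 2, 3, 11, 17, 29, 41, 43}.
v=17: a=17^-2·(≡7), b=17^-2·(≡5) mod 17; (7|17)=-1, (5|17)=-1; (−1)^{-2·-2·8}·(-1)^-2·(-1)^-2 = +1.
v=11: a=11^0·(≡5), b=11^2·(≡1) mod 11; (5|11)=+1, (1|11)=+1; (−1)^{0·2·5}·(+1)^2·(+1)^0 = +1.
v=3: a=3^2·(≡2), b=3^0·(≡1) mod 3; (2|3)=-1, (1|3)=+1; (−1)^{2·0·1}·(-1)^0·(+1)^2 = +1.
v=∞: 1247 > 0 and -41 < 0  ⇒  (a,b)_∞ = +1.
v=43: a=43^1·(≡32), b=43^2·(≡42) mod 43; (32|43)=-1, (42|43)=-1; (−1)^{1·2·21}·(-1)^2·(-1)^1 = -1.
v=41: a=41^2·(≡14), b=41^3·(≡2) mod 41; (14|41)=-1, (2|41)=+1; (−1)^{2·3·20}·(-1)^3·(+1)^2 = -1.
v=2: v_2(a)=-2, v_2(b)=0; units ≡ 7, 7 (mod 8); ε·ε+αω+βω = 1·1+-2·0+0·0 ≡ 1  ⇒  (a,b)_2 = -1.
v=29: a=29^1·(≡17), b=29^2·(≡14) mod 29; (17|29)=-1, (14|29)=-1; (−1)^{1·2·14}·(-1)^2·(-1)^1 = -1.
|Ram(1247, -41)| = 4, even; anisotropic at {2, 29, 41, 43}.

[2, 29, 41, 43]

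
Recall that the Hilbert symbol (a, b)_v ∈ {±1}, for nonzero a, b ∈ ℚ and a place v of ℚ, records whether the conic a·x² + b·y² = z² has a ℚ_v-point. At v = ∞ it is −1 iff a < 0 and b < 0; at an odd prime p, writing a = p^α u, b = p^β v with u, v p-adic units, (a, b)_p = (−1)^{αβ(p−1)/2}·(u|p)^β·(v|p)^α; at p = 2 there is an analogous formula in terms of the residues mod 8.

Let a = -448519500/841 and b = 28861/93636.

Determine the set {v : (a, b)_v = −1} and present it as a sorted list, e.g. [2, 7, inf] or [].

[11, 17, 19, 41]

Mod squares: a ≡ -498355, b ≡ 589. Check v ∈ {∞, 2, 3, 5, 7, 11, 13, 17, 19, 29, 31, 41}.
v=11: a=11^1·(≡5), b=11^0·(≡2) mod 11; (5|11)=+1, (2|11)=-1; (−1)^{1·0·5}·(+1)^0·(-1)^1 = -1.
v=7: a=7^0·(≡5), b=7^2·(≡2) mod 7; (5|7)=-1, (2|7)=+1; (−1)^{0·2·3}·(-1)^2·(+1)^0 = +1.
v=41: a=41^1·(≡35), b=41^0·(≡26) mod 41; (35|41)=-1, (26|41)=-1; (−1)^{1·0·20}·(-1)^0·(-1)^1 = -1.
v=17: a=17^1·(≡3), b=17^-2·(≡12) mod 17; (3|17)=-1, (12|17)=-1; (−1)^{1·-2·8}·(-1)^-2·(-1)^1 = -1.
v=29: a=29^-2·(≡10), b=29^0·(≡22) mod 29; (10|29)=-1, (22|29)=+1; (−1)^{-2·0·14}·(-1)^0·(+1)^-2 = +1.
v=5: a=5^3·(≡4), b=5^0·(≡1) mod 5; (4|5)=+1, (1|5)=+1; (−1)^{3·0·2}·(+1)^0·(+1)^3 = +1.
v=∞: -498355 < 0 and 589 > 0  ⇒  (a,b)_∞ = +1.
v=13: a=13^1·(≡5), b=13^0·(≡4) mod 13; (5|13)=-1, (4|13)=+1; (−1)^{1·0·6}·(-1)^0·(+1)^1 = +1.
v=2: v_2(a)=2, v_2(b)=-2; units ≡ 5, 5 (mod 8); ε·ε+αω+βω = 0·0+2·1+-2·1 ≡ 0  ⇒  (a,b)_2 = +1.
v=3: a=3^2·(≡2), b=3^-4·(≡1) mod 3; (2|3)=-1, (1|3)=+1; (−1)^{2·-4·1}·(-1)^-4·(+1)^2 = +1.
v=19: a=19^0·(≡2), b=19^1·(≡14) mod 19; (2|19)=-1, (14|19)=-1; (−1)^{0·1·9}·(-1)^1·(-1)^0 = -1.
v=31: a=31^0·(≡8), b=31^1·(≡2) mod 31; (8|31)=+1, (2|31)=+1; (−1)^{0·1·15}·(+1)^1·(+1)^0 = +1.
|Ram(-498355, 589)| = 4, even; anisotropic at {11, 17, 19, 41}.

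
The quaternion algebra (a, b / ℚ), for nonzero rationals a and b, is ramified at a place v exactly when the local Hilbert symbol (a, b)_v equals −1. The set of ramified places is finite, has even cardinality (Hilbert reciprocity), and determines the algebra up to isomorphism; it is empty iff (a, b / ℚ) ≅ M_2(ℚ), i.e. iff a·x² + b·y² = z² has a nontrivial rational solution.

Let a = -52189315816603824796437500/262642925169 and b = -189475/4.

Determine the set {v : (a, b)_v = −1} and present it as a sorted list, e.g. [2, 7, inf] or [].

[11, inf]

(a, b) ≡ (-4823, -7579) mod (ℚ^×)²; places V = {2, 3, 5, 7, 11, 13, 19, 23, 31, 37, 53, ∞}.
(a,b)_31: α=2, u≡17; β=0, v≡7 (mod 31); (17|31)=-1, (7|31)=+1; sign (−1)^0·-1^0·+1^2 = +1.
(a,b)_7: α=3, u≡1; β=0, v≡2 (mod 7); (1|7)=+1, (2|7)=+1; sign (−1)^0·+1^0·+1^3 = +1.
(a,b)_13: α=3, u≡6; β=1, v≡6 (mod 13); (6|13)=-1, (6|13)=-1; sign (−1)^0·-1^1·-1^3 = +1.
(a,b)_11: α=4, u≡6; β=1, v≡3 (mod 11); (6|11)=-1, (3|11)=+1; sign (−1)^0·-1^1·+1^4 = -1.
(a,b)_2: α=2, β=-2; u≡1, v≡5 (mod 8); ε(u)ε(v)=0·0, αω(v)=2·1, βω(u)=-2·0; sum ≡ 0  ⇒  +1.
(a,b)_37: α=-2, u≡15; β=0, v≡19 (mod 37); (15|37)=-1, (19|37)=-1; sign (−1)^0·-1^0·-1^-2 = +1.
(a,b)_3: α=-12, u≡1; β=0, v≡2 (mod 3); (1|3)=+1, (2|3)=-1; sign (−1)^0·+1^0·-1^-12 = +1.
(a,b)_5: α=6, u≡2; β=2, v≡4 (mod 5); (2|5)=-1, (4|5)=+1; sign (−1)^0·-1^2·+1^6 = +1.
(a,b)_23: α=2, u≡20; β=0, v≡17 (mod 23); (20|23)=-1, (17|23)=-1; sign (−1)^0·-1^0·-1^2 = +1.
(a,b)_∞: sgn(-4823)=−, sgn(-7579)=−, so -1.
(a,b)_19: α=-2, u≡18; β=0, v≡3 (mod 19); (18|19)=-1, (3|19)=-1; sign (−1)^0·-1^0·-1^-2 = +1.
(a,b)_53: α=3, u≡29; β=1, v≡47 (mod 53); (29|53)=+1, (47|53)=+1; sign (−1)^0·+1^1·+1^3 = +1.
|Ram(-4823, -7579)| = 2, even; anisotropic at {11, ∞}.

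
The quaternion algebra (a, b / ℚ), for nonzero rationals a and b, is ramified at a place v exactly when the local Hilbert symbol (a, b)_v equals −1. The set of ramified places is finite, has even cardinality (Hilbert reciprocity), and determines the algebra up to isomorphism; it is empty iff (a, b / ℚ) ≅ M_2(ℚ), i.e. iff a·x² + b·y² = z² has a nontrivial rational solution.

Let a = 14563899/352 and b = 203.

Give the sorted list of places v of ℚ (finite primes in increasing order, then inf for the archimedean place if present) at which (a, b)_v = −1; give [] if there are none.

[2, 19, 23, 29]

(a, b) ≡ (67298, 203) mod (ℚ^×)²; places V = {2, 3, 7, 11, 19, 23, 29, ∞}.
(a,b)_2: α=-5, β=0; u≡1, v≡3 (mod 8); ε(u)ε(v)=0·1, αω(v)=-5·1, βω(u)=0·0; sum ≡ 1  ⇒  -1.
(a,b)_3: α=2, u≡2; β=0, v≡2 (mod 3); (2|3)=-1, (2|3)=-1; sign (−1)^0·-1^0·-1^2 = +1.
(a,b)_23: α=3, u≡10; β=0, v≡19 (mod 23); (10|23)=-1, (19|23)=-1; sign (−1)^0·-1^0·-1^3 = -1.
(a,b)_19: α=1, u≡8; β=0, v≡13 (mod 19); (8|19)=-1, (13|19)=-1; sign (−1)^0·-1^0·-1^1 = -1.
(a,b)_11: α=-1, u≡2; β=0, v≡5 (mod 11); (2|11)=-1, (5|11)=+1; sign (−1)^0·-1^0·+1^-1 = +1.
(a,b)_29: α=0, u≡3; β=1, v≡7 (mod 29); (3|29)=-1, (7|29)=+1; sign (−1)^0·-1^1·+1^0 = -1.
(a,b)_∞: sgn(67298)=+, sgn(203)=+, so +1.
(a,b)_7: α=1, u≡5; β=1, v≡1 (mod 7); (5|7)=-1, (1|7)=+1; sign (−1)^1·-1^1·+1^1 = +1.
|Ram(67298, 203)| = 4, even; anisotropic at {2, 19, 23, 29}.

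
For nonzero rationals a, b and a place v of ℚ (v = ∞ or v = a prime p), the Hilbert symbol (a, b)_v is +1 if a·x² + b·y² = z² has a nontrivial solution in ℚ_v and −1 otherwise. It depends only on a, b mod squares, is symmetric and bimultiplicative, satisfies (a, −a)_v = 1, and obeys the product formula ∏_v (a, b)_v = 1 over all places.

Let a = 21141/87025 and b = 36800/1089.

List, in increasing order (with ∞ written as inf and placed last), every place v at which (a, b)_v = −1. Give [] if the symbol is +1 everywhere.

Mod squares: a ≡ 29, b ≡ 23. Check v ∈ {∞, 2, 3, 5, 11, 23, 29, 59}.
v=2: v_2(a)=0, v_2(b)=6; units ≡ 5, 7 (mod 8); ε·ε+αω+βω = 0·1+0·0+6·1 ≡ 0  ⇒  (a,b)_2 = +1.
v=29: a=29^1·(≡28), b=29^0·(≡9) mod 29; (28|29)=+1, (9|29)=+1; (−1)^{1·0·14}·(+1)^0·(+1)^1 = +1.
v=3: a=3^6·(≡2), b=3^-2·(≡2) mod 3; (2|3)=-1, (2|3)=-1; (−1)^{6·-2·1}·(-1)^-2·(-1)^6 = +1.
v=∞: 29 > 0 and 23 > 0  ⇒  (a,b)_∞ = +1.
v=11: a=11^0·(≡8), b=11^-2·(≡3) mod 11; (8|11)=-1, (3|11)=+1; (−1)^{0·-2·5}·(-1)^-2·(+1)^0 = +1.
v=5: a=5^-2·(≡1), b=5^2·(≡3) mod 5; (1|5)=+1, (3|5)=-1; (−1)^{-2·2·2}·(+1)^2·(-1)^-2 = +1.
v=59: a=59^-2·(≡22), b=59^0·(≡30) mod 59; (22|59)=+1, (30|59)=-1; (−1)^{-2·0·29}·(+1)^0·(-1)^-2 = +1.
v=23: a=23^0·(≡6), b=23^1·(≡16) mod 23; (6|23)=+1, (16|23)=+1; (−1)^{0·1·11}·(+1)^1·(+1)^0 = +1.
Ram(a, b) = ∅: the form 29·x² + 23·y² − z² is isotropic over every ℚ_v, so by Hasse–Minkowski it is isotropic over ℚ.

[]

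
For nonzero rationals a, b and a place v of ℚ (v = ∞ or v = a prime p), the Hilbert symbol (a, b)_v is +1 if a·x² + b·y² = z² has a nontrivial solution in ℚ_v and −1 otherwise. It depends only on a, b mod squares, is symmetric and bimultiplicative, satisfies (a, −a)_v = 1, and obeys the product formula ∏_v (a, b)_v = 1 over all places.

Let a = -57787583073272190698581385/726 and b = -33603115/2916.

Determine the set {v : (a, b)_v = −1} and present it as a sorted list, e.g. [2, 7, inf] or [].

[2, 3, 7, 19, 29, inf]

(a, b) ≡ (-114437190, -198835) mod (ℚ^×)²; places V = {2, 3, 5, 7, 11, 13, 19, 23, 29, 37, 43, ∞}.
(a,b)_∞: sgn(-114437190)=−, sgn(-198835)=−, so -1.
(a,b)_11: α=-2, u≡9; β=0, v≡4 (mod 11); (9|11)=+1, (4|11)=+1; sign (−1)^0·+1^0·+1^-2 = +1.
(a,b)_19: α=3, u≡6; β=1, v≡16 (mod 19); (6|19)=+1, (16|19)=+1; sign (−1)^1·+1^1·+1^3 = -1.
(a,b)_5: α=1, u≡3; β=1, v≡2 (mod 5); (3|5)=-1, (2|5)=-1; sign (−1)^0·-1^1·-1^1 = +1.
(a,b)_37: α=2, u≡36; β=0, v≡28 (mod 37); (36|37)=+1, (28|37)=+1; sign (−1)^0·+1^0·+1^2 = +1.
(a,b)_43: α=1, u≡34; β=0, v≡15 (mod 43); (34|43)=-1, (15|43)=+1; sign (−1)^0·-1^0·+1^1 = +1.
(a,b)_23: α=3, u≡5; β=1, v≡9 (mod 23); (5|23)=-1, (9|23)=+1; sign (−1)^1·-1^1·+1^3 = +1.
(a,b)_7: α=5, u≡4; β=1, v≡2 (mod 7); (4|7)=+1, (2|7)=+1; sign (−1)^1·+1^1·+1^5 = -1.
(a,b)_29: α=1, u≡4; β=0, v≡27 (mod 29); (4|29)=+1, (27|29)=-1; sign (−1)^0·+1^0·-1^1 = -1.
(a,b)_3: α=-1, u≡2; β=-6, v≡2 (mod 3); (2|3)=-1, (2|3)=-1; sign (−1)^0·-1^-6·-1^-1 = -1.
(a,b)_13: α=6, u≡9; β=3, v≡8 (mod 13); (9|13)=+1, (8|13)=-1; sign (−1)^0·+1^3·-1^6 = +1.
(a,b)_2: α=-1, β=-2; u≡5, v≡5 (mod 8); ε(u)ε(v)=0·0, αω(v)=-1·1, βω(u)=-2·1; sum ≡ 1  ⇒  -1.
|Ram(-114437190, -198835)| = 6, even; anisotropic at {2, 3, 7, 19, 29, ∞}.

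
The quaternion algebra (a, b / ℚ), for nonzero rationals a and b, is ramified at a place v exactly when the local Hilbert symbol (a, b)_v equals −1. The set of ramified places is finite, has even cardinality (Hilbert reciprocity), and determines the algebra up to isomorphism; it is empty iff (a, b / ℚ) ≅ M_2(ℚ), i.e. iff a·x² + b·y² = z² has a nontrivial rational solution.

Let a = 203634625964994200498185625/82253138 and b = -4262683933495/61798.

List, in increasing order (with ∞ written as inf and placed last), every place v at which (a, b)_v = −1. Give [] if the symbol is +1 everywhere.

[2, 11, 13, 17]

(a, b) ≡ (754, -1247290) mod (ℚ^×)²; places V = {2, 5, 11, 13, 17, 23, 29, 53, ∞}.
(a,b)_53: α=-2, u≡23; β=-2, v≡14 (mod 53); (23|53)=-1, (14|53)=-1; sign (−1)^0·-1^-2·-1^-2 = +1.
(a,b)_17: α=2, u≡12; β=1, v≡16 (mod 17); (12|17)=-1, (16|17)=+1; sign (−1)^0·-1^1·+1^2 = -1.
(a,b)_2: α=-1, β=-1; u≡1, v≡3 (mod 8); ε(u)ε(v)=0·1, αω(v)=-1·1, βω(u)=-1·0; sum ≡ 1  ⇒  -1.
(a,b)_∞: sgn(754)=+, sgn(-1247290)=−, so +1.
(a,b)_11: α=-4, u≡2; β=-1, v≡3 (mod 11); (2|11)=-1, (3|11)=+1; sign (−1)^0·-1^-1·+1^-4 = -1.
(a,b)_13: α=5, u≡11; β=2, v≡8 (mod 13); (11|13)=-1, (8|13)=-1; sign (−1)^0·-1^2·-1^5 = -1.
(a,b)_29: α=5, u≡15; β=3, v≡15 (mod 29); (15|29)=-1, (15|29)=-1; sign (−1)^0·-1^3·-1^5 = +1.
(a,b)_23: α=6, u≡13; β=3, v≡16 (mod 23); (13|23)=+1, (16|23)=+1; sign (−1)^0·+1^3·+1^6 = +1.
(a,b)_5: α=4, u≡4; β=1, v≡2 (mod 5); (4|5)=+1, (2|5)=-1; sign (−1)^0·+1^1·-1^4 = +1.
(754, -1247290 / ℚ) ramifies at {2, 11, 13, 17}: a division algebra.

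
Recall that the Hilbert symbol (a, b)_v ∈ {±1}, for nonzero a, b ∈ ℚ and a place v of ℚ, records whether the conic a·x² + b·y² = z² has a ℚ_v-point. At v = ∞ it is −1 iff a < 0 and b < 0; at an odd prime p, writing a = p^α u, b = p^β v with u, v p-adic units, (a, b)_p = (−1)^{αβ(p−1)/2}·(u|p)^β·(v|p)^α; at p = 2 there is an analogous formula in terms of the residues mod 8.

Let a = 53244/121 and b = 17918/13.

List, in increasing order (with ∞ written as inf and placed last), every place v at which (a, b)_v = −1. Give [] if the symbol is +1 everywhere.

[2, 3, 17, 31]

(a, b) ≡ (1479, 806) mod (ℚ^×)²; places V = {2, 3, 11, 13, 17, 29, 31, ∞}.
(a,b)_11: α=-2, u≡4; β=0, v≡5 (mod 11); (4|11)=+1, (5|11)=+1; sign (−1)^0·+1^0·+1^-2 = +1.
(a,b)_13: α=0, u≡12; β=-1, v≡4 (mod 13); (12|13)=+1, (4|13)=+1; sign (−1)^0·+1^-1·+1^0 = +1.
(a,b)_29: α=1, u≡25; β=0, v≡22 (mod 29); (25|29)=+1, (22|29)=+1; sign (−1)^0·+1^0·+1^1 = +1.
(a,b)_31: α=0, u≡15; β=1, v≡23 (mod 31); (15|31)=-1, (23|31)=-1; sign (−1)^0·-1^1·-1^0 = -1.
(a,b)_3: α=3, u≡1; β=0, v≡2 (mod 3); (1|3)=+1, (2|3)=-1; sign (−1)^0·+1^0·-1^3 = -1.
(a,b)_17: α=1, u≡2; β=2, v≡10 (mod 17); (2|17)=+1, (10|17)=-1; sign (−1)^0·+1^2·-1^1 = -1.
(a,b)_2: α=2, β=1; u≡7, v≡3 (mod 8); ε(u)ε(v)=1·1, αω(v)=2·1, βω(u)=1·0; sum ≡ 1  ⇒  -1.
(a,b)_∞: sgn(1479)=+, sgn(806)=+, so +1.
Ram(1479, 806) = {2, 3, 17, 31}; no ℚ_2-point on the conic.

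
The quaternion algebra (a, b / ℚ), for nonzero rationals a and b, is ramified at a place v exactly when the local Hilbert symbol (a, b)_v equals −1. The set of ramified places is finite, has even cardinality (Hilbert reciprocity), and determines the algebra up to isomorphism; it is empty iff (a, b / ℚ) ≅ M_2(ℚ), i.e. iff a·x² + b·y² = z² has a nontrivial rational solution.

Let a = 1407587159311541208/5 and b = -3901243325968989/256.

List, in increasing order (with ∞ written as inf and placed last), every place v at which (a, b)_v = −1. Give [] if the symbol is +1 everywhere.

Mod squares: a ≡ 190190, b ≡ -741. Check v ∈ {∞, 2, 3, 5, 7, 11, 13, 19, 43}.
v=∞: 190190 > 0 and -741 < 0  ⇒  (a,b)_∞ = +1.
v=7: a=7^5·(≡6), b=7^4·(≡4) mod 7; (6|7)=-1, (4|7)=+1; (−1)^{5·4·3}·(-1)^4·(+1)^5 = +1.
v=2: v_2(a)=3, v_2(b)=-8; units ≡ 7, 3 (mod 8); ε·ε+αω+βω = 1·1+3·1+-8·0 ≡ 0  ⇒  (a,b)_2 = +1.
v=11: a=11^5·(≡4), b=11^4·(≡6) mod 11; (4|11)=+1, (6|11)=-1; (−1)^{5·4·5}·(+1)^4·(-1)^5 = -1.
v=5: a=5^-1·(≡3), b=5^0·(≡1) mod 5; (3|5)=-1, (1|5)=+1; (−1)^{-1·0·2}·(-1)^0·(+1)^-1 = +1.
v=13: a=13^1·(≡8), b=13^1·(≡8) mod 13; (8|13)=-1, (8|13)=-1; (−1)^{1·1·6}·(-1)^1·(-1)^1 = +1.
v=3: a=3^6·(≡2), b=3^5·(≡2) mod 3; (2|3)=-1, (2|3)=-1; (−1)^{6·5·1}·(-1)^5·(-1)^6 = -1.
v=19: a=19^3·(≡5), b=19^1·(≡3) mod 19; (5|19)=+1, (3|19)=-1; (−1)^{3·1·9}·(+1)^1·(-1)^3 = +1.
v=43: a=43^0·(≡36), b=43^2·(≡20) mod 43; (36|43)=+1, (20|43)=-1; (−1)^{0·2·21}·(+1)^2·(-1)^0 = +1.
Ram(190190, -741) = {3, 11}; no ℚ_3-point on the conic.

[3, 11]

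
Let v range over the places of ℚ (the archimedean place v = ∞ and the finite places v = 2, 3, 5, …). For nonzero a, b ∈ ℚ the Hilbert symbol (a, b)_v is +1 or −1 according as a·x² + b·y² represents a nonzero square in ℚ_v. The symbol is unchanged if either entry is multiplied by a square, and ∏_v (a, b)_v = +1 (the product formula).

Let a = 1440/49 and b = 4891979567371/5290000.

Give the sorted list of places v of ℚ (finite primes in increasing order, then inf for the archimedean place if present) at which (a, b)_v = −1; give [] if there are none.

(a, b) ≡ (10, 346579) mod (ℚ^×)²; places V = {2, 3, 5, 7, 13, 17, 19, 23, 29, 37, ∞}.
(a,b)_2: α=5, β=-4; u≡5, v≡3 (mod 8); ε(u)ε(v)=0·1, αω(v)=5·1, βω(u)=-4·1; sum ≡ 1  ⇒  -1.
(a,b)_37: α=0, u≡9; β=1, v≡5 (mod 37); (9|37)=+1, (5|37)=-1; sign (−1)^0·+1^1·-1^0 = +1.
(a,b)_17: α=0, u≡11; β=5, v≡8 (mod 17); (11|17)=-1, (8|17)=+1; sign (−1)^0·-1^5·+1^0 = -1.
(a,b)_5: α=1, u≡2; β=-4, v≡4 (mod 5); (2|5)=-1, (4|5)=+1; sign (−1)^0·-1^-4·+1^1 = +1.
(a,b)_3: α=2, u≡1; β=0, v≡1 (mod 3); (1|3)=+1, (1|3)=+1; sign (−1)^0·+1^0·+1^2 = +1.
(a,b)_7: α=-2, u≡5; β=0, v≡4 (mod 7); (5|7)=-1, (4|7)=+1; sign (−1)^0·-1^0·+1^-2 = +1.
(a,b)_∞: sgn(10)=+, sgn(346579)=+, so +1.
(a,b)_29: α=0, u≡14; β=1, v≡17 (mod 29); (14|29)=-1, (17|29)=-1; sign (−1)^0·-1^1·-1^0 = -1.
(a,b)_23: α=0, u≡20; β=-2, v≡15 (mod 23); (20|23)=-1, (15|23)=-1; sign (−1)^0·-1^-2·-1^0 = +1.
(a,b)_13: α=0, u≡1; β=2, v≡4 (mod 13); (1|13)=+1, (4|13)=+1; sign (−1)^0·+1^2·+1^0 = +1.
(a,b)_19: α=0, u≡10; β=1, v≡6 (mod 19); (10|19)=-1, (6|19)=+1; sign (−1)^0·-1^1·+1^0 = -1.
|Ram(10, 346579)| = 4, even; anisotropic at {2, 17, 19, 29}.

[2, 17, 19, 29]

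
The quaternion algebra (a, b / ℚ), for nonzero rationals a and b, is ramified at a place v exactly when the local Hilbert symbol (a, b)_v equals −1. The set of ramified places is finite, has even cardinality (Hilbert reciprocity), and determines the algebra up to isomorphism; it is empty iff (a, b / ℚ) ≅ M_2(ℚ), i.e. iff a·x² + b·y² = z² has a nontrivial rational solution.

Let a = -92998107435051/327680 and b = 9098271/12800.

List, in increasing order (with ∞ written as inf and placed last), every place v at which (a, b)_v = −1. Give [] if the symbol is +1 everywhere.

[5, 13]

Mod squares: a ≡ -455, b ≡ 78. Check v ∈ {∞, 2, 3, 5, 7, 13, 23}.
v=23: a=23^4·(≡19), b=23^2·(≡13) mod 23; (19|23)=-1, (13|23)=+1; (−1)^{4·2·11}·(-1)^2·(+1)^4 = +1.
v=5: a=5^-1·(≡4), b=5^-2·(≡3) mod 5; (4|5)=+1, (3|5)=-1; (−1)^{-1·-2·2}·(+1)^-2·(-1)^-1 = -1.
v=13: a=13^3·(≡1), b=13^1·(≡8) mod 13; (1|13)=+1, (8|13)=-1; (−1)^{3·1·6}·(+1)^1·(-1)^3 = -1.
v=7: a=7^5·(≡6), b=7^2·(≡1) mod 7; (6|7)=-1, (1|7)=+1; (−1)^{5·2·3}·(-1)^2·(+1)^5 = +1.
v=∞: -455 < 0 and 78 > 0  ⇒  (a,b)_∞ = +1.
v=2: v_2(a)=-16, v_2(b)=-9; units ≡ 1, 7 (mod 8); ε·ε+αω+βω = 0·1+-16·0+-9·0 ≡ 0  ⇒  (a,b)_2 = +1.
v=3: a=3^2·(≡1), b=3^3·(≡2) mod 3; (1|3)=+1, (2|3)=-1; (−1)^{2·3·1}·(+1)^3·(-1)^2 = +1.
|Ram(-455, 78)| = 2, even; anisotropic at {5, 13}.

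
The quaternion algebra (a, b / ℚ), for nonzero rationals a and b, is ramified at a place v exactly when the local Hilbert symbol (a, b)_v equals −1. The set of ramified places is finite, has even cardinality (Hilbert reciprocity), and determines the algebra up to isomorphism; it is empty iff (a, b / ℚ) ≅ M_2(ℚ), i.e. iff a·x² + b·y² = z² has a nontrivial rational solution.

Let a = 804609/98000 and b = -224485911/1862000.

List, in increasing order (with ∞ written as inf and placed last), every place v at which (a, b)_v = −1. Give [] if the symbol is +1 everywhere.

[]

(a, b) ≡ (5, -2945) mod (ℚ^×)²; places V = {2, 3, 5, 7, 13, 19, 23, 31, ∞}.
(a,b)_2: α=-4, β=-4; u≡5, v≡7 (mod 8); ε(u)ε(v)=0·1, αω(v)=-4·0, βω(u)=-4·1; sum ≡ 0  ⇒  +1.
(a,b)_23: α=2, u≡22; β=2, v≡5 (mod 23); (22|23)=-1, (5|23)=-1; sign (−1)^0·-1^2·-1^2 = +1.
(a,b)_5: α=-3, u≡1; β=-3, v≡4 (mod 5); (1|5)=+1, (4|5)=+1; sign (−1)^0·+1^-3·+1^-3 = +1.
(a,b)_19: α=0, u≡11; β=-1, v≡9 (mod 19); (11|19)=+1, (9|19)=+1; sign (−1)^0·+1^-1·+1^0 = +1.
(a,b)_31: α=0, u≡28; β=1, v≡21 (mod 31); (28|31)=+1, (21|31)=-1; sign (−1)^0·+1^1·-1^0 = +1.
(a,b)_∞: sgn(5)=+, sgn(-2945)=−, so +1.
(a,b)_7: α=-2, u≡3; β=-2, v≡2 (mod 7); (3|7)=-1, (2|7)=+1; sign (−1)^0·-1^-2·+1^-2 = +1.
(a,b)_13: α=2, u≡7; β=2, v≡6 (mod 13); (7|13)=-1, (6|13)=-1; sign (−1)^0·-1^2·-1^2 = +1.
(a,b)_3: α=2, u≡2; β=4, v≡1 (mod 3); (2|3)=-1, (1|3)=+1; sign (−1)^0·-1^4·+1^2 = +1.
Ram(a, b) = ∅: the form 5·x² + -2945·y² − z² is isotropic over every ℚ_v, so by Hasse–Minkowski it is isotropic over ℚ.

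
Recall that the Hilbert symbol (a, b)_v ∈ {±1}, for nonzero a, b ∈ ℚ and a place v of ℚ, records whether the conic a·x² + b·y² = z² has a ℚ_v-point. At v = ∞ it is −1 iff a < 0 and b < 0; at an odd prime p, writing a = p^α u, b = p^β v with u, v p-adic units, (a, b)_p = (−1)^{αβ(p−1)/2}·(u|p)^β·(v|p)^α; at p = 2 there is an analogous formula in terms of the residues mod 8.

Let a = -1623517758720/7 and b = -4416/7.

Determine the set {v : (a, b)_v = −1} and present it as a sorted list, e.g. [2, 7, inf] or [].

Mod squares: a ≡ -115115, b ≡ -483. Check v ∈ {∞, 2, 3, 5, 7, 11, 13, 23}.
v=5: a=5^1·(≡3), b=5^0·(≡2) mod 5; (3|5)=-1, (2|5)=-1; (−1)^{1·0·2}·(-1)^0·(-1)^1 = -1.
v=7: a=7^-1·(≡3), b=7^-1·(≡1) mod 7; (3|7)=-1, (1|7)=+1; (−1)^{-1·-1·3}·(-1)^-1·(+1)^-1 = +1.
v=11: a=11^1·(≡6), b=11^0·(≡4) mod 11; (6|11)=-1, (4|11)=+1; (−1)^{1·0·5}·(-1)^0·(+1)^1 = +1.
v=3: a=3^6·(≡1), b=3^1·(≡1) mod 3; (1|3)=+1, (1|3)=+1; (−1)^{6·1·1}·(+1)^1·(+1)^6 = +1.
v=23: a=23^3·(≡6), b=23^1·(≡12) mod 23; (6|23)=+1, (12|23)=+1; (−1)^{3·1·11}·(+1)^1·(+1)^3 = -1.
v=∞: -115115 < 0 and -483 < 0  ⇒  (a,b)_∞ = -1.
v=2: v_2(a)=8, v_2(b)=6; units ≡ 5, 5 (mod 8); ε·ε+αω+βω = 0·0+8·1+6·1 ≡ 0  ⇒  (a,b)_2 = +1.
v=13: a=13^1·(≡2), b=13^0·(≡8) mod 13; (2|13)=-1, (8|13)=-1; (−1)^{1·0·6}·(-1)^0·(-1)^1 = -1.
(-115115, -483 / ℚ) ramifies at {5, 13, 23, ∞}: a division algebra.

[5, 13, 23, inf]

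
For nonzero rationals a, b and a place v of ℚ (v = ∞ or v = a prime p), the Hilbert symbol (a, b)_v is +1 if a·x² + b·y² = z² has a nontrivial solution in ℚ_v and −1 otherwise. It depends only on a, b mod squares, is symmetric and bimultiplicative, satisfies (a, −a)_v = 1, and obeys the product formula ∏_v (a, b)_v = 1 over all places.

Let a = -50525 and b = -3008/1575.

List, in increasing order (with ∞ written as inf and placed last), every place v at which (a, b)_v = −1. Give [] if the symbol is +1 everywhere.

(a, b) ≡ (-2021, -329) mod (ℚ^×)²; places V = {2, 3, 5, 7, 43, 47, ∞}.
(a,b)_5: α=2, u≡4; β=-2, v≡4 (mod 5); (4|5)=+1, (4|5)=+1; sign (−1)^0·+1^-2·+1^2 = +1.
(a,b)_3: α=0, u≡1; β=-2, v≡1 (mod 3); (1|3)=+1, (1|3)=+1; sign (−1)^0·+1^-2·+1^0 = +1.
(a,b)_43: α=1, u≡29; β=0, v≡16 (mod 43); (29|43)=-1, (16|43)=+1; sign (−1)^0·-1^0·+1^1 = +1.
(a,b)_7: α=0, u≡1; β=-1, v≡2 (mod 7); (1|7)=+1, (2|7)=+1; sign (−1)^0·+1^-1·+1^0 = +1.
(a,b)_47: α=1, u≡6; β=1, v≡13 (mod 47); (6|47)=+1, (13|47)=-1; sign (−1)^1·+1^1·-1^1 = +1.
(a,b)_2: α=0, β=6; u≡3, v≡7 (mod 8); ε(u)ε(v)=1·1, αω(v)=0·0, βω(u)=6·1; sum ≡ 1  ⇒  -1.
(a,b)_∞: sgn(-2021)=−, sgn(-329)=−, so -1.
|Ram(-2021, -329)| = 2, even; anisotropic at {2, ∞}.

[2, inf]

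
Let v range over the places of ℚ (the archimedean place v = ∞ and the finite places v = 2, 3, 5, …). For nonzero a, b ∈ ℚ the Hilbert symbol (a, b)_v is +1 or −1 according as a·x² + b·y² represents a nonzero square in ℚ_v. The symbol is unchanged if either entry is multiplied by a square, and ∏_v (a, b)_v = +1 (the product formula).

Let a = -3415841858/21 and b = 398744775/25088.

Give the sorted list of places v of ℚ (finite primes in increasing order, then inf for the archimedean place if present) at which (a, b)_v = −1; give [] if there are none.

[3, 11]

(a, b) ≡ (-42, 4862) mod (ℚ^×)²; places V = {2, 3, 5, 7, 11, 13, 17, ∞}.
(a,b)_11: α=2, u≡6; β=1, v≡6 (mod 11); (6|11)=-1, (6|11)=-1; sign (−1)^0·-1^1·-1^2 = -1.
(a,b)_2: α=1, β=-9; u≡3, v≡7 (mod 8); ε(u)ε(v)=1·1, αω(v)=1·0, βω(u)=-9·1; sum ≡ 0  ⇒  +1.
(a,b)_5: α=0, u≡2; β=2, v≡2 (mod 5); (2|5)=-1, (2|5)=-1; sign (−1)^0·-1^2·-1^0 = +1.
(a,b)_17: α=4, u≡1; β=1, v≡14 (mod 17); (1|17)=+1, (14|17)=-1; sign (−1)^0·+1^1·-1^4 = +1.
(a,b)_7: α=-1, u≡4; β=-2, v≡2 (mod 7); (4|7)=+1, (2|7)=+1; sign (−1)^0·+1^-2·+1^-1 = +1.
(a,b)_∞: sgn(-42)=−, sgn(4862)=+, so +1.
(a,b)_3: α=-1, u≡1; β=8, v≡2 (mod 3); (1|3)=+1, (2|3)=-1; sign (−1)^0·+1^8·-1^-1 = -1.
(a,b)_13: α=2, u≡4; β=1, v≡3 (mod 13); (4|13)=+1, (3|13)=+1; sign (−1)^0·+1^1·+1^2 = +1.
Ram(-42, 4862) = {3, 11}; no ℚ_3-point on the conic.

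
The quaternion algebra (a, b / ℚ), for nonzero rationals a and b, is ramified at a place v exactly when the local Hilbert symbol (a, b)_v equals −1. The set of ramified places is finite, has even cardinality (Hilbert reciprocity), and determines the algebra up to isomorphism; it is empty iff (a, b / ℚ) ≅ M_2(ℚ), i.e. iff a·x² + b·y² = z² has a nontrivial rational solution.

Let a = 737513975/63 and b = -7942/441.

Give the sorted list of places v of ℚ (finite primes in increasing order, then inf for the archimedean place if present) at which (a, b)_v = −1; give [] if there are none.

(a, b) ≡ (572033, -22) mod (ℚ^×)²; places V = {2, 3, 5, 7, 11, 17, 19, 23, ∞}.
(a,b)_5: α=2, u≡3; β=0, v≡3 (mod 5); (3|5)=-1, (3|5)=-1; sign (−1)^0·-1^0·-1^2 = +1.
(a,b)_3: α=-2, u≡2; β=-2, v≡2 (mod 3); (2|3)=-1, (2|3)=-1; sign (−1)^0·-1^-2·-1^-2 = +1.
(a,b)_7: α=-1, u≡1; β=-2, v≡5 (mod 7); (1|7)=+1, (5|7)=-1; sign (−1)^0·+1^-2·-1^-1 = -1.
(a,b)_11: α=1, u≡8; β=1, v≡4 (mod 11); (8|11)=-1, (4|11)=+1; sign (−1)^1·-1^1·+1^1 = +1.
(a,b)_23: α=1, u≡18; β=0, v≡4 (mod 23); (18|23)=+1, (4|23)=+1; sign (−1)^0·+1^0·+1^1 = +1.
(a,b)_17: α=1, u≡12; β=0, v≡3 (mod 17); (12|17)=-1, (3|17)=-1; sign (−1)^0·-1^0·-1^1 = -1.
(a,b)_∞: sgn(572033)=+, sgn(-22)=−, so +1.
(a,b)_19: α=3, u≡7; β=2, v≡4 (mod 19); (7|19)=+1, (4|19)=+1; sign (−1)^0·+1^2·+1^3 = +1.
(a,b)_2: α=0, β=1; u≡1, v≡5 (mod 8); ε(u)ε(v)=0·0, αω(v)=0·1, βω(u)=1·0; sum ≡ 0  ⇒  +1.
(572033, -22 / ℚ) ramifies at {7, 17}: a division algebra.

[7, 17]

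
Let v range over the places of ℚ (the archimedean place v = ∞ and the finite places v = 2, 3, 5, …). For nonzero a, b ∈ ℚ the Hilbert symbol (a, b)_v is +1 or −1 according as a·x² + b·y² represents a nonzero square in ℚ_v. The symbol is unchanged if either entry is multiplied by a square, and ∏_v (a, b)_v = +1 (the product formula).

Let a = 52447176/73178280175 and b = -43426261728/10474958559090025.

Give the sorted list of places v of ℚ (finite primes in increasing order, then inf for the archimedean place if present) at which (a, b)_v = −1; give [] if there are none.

[]

(a, b) ≡ (238, -782) mod (ℚ^×)²; places V = {2, 3, 5, 7, 11, 13, 17, 23, ∞}.
(a,b)_7: α=-1, u≡6; β=-2, v≡1 (mod 7); (6|7)=-1, (1|7)=+1; sign (−1)^0·-1^-2·+1^-1 = +1.
(a,b)_13: α=-4, u≡3; β=-6, v≡6 (mod 13); (3|13)=+1, (6|13)=-1; sign (−1)^0·+1^-6·-1^-4 = +1.
(a,b)_5: α=-2, u≡3; β=-2, v≡2 (mod 5); (3|5)=-1, (2|5)=-1; sign (−1)^0·-1^-2·-1^-2 = +1.
(a,b)_23: α=2, u≡6; β=3, v≡1 (mod 23); (6|23)=+1, (1|23)=+1; sign (−1)^0·+1^3·+1^2 = +1.
(a,b)_2: α=3, β=5; u≡7, v≡1 (mod 8); ε(u)ε(v)=1·0, αω(v)=3·0, βω(u)=5·0; sum ≡ 0  ⇒  +1.
(a,b)_∞: sgn(238)=+, sgn(-782)=−, so +1.
(a,b)_11: α=-4, u≡2; β=-6, v≡10 (mod 11); (2|11)=-1, (10|11)=-1; sign (−1)^0·-1^-6·-1^-4 = +1.
(a,b)_17: α=1, u≡12; β=1, v≡3 (mod 17); (12|17)=-1, (3|17)=-1; sign (−1)^0·-1^1·-1^1 = +1.
(a,b)_3: α=6, u≡1; β=8, v≡1 (mod 3); (1|3)=+1, (1|3)=+1; sign (−1)^0·+1^8·+1^6 = +1.
Ram(a, b) = ∅: the form 238·x² + -782·y² − z² is isotropic over every ℚ_v, so by Hasse–Minkowski it is isotropic over ℚ.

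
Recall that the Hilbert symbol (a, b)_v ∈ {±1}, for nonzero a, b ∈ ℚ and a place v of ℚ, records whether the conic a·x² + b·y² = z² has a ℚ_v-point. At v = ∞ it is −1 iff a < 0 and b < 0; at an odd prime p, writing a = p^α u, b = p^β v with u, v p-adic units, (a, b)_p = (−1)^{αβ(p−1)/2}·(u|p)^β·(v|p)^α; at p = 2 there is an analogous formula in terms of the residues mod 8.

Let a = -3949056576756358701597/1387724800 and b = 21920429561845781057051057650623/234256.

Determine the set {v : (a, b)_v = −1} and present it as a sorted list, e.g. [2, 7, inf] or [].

(a, b) ≡ (-15211, 562807) mod (ℚ^×)²; places V = {2, 3, 5, 7, 11, 23, 37, 41, 53, ∞}.
(a,b)_41: α=3, u≡37; β=5, v≡32 (mod 41); (37|41)=+1, (32|41)=+1; sign (−1)^0·+1^5·+1^3 = +1.
(a,b)_3: α=12, u≡2; β=12, v≡1 (mod 3); (2|3)=-1, (1|3)=+1; sign (−1)^0·-1^12·+1^12 = +1.
(a,b)_53: α=3, u≡8; β=5, v≡39 (mod 53); (8|53)=-1, (39|53)=-1; sign (−1)^0·-1^5·-1^3 = +1.
(a,b)_37: α=2, u≡34; β=3, v≡36 (mod 37); (34|37)=+1, (36|37)=+1; sign (−1)^0·+1^3·+1^2 = +1.
(a,b)_5: α=-2, u≡4; β=0, v≡3 (mod 5); (4|5)=+1, (3|5)=-1; sign (−1)^0·+1^0·-1^-2 = +1.
(a,b)_23: α=2, u≡10; β=0, v≡14 (mod 23); (10|23)=-1, (14|23)=-1; sign (−1)^0·-1^0·-1^2 = +1.
(a,b)_7: α=-1, u≡1; β=5, v≡5 (mod 7); (1|7)=+1, (5|7)=-1; sign (−1)^1·+1^5·-1^-1 = +1.
(a,b)_∞: sgn(-15211)=−, sgn(562807)=+, so +1.
(a,b)_11: α=-2, u≡2; β=-4, v≡3 (mod 11); (2|11)=-1, (3|11)=+1; sign (−1)^0·-1^-4·+1^-2 = +1.
(a,b)_2: α=-16, β=-4; u≡5, v≡7 (mod 8); ε(u)ε(v)=0·1, αω(v)=-16·0, βω(u)=-4·1; sum ≡ 0  ⇒  +1.
Ram(a, b) = ∅: the form -15211·x² + 562807·y² − z² is isotropic over every ℚ_v, so by Hasse–Minkowski it is isotropic over ℚ.

[]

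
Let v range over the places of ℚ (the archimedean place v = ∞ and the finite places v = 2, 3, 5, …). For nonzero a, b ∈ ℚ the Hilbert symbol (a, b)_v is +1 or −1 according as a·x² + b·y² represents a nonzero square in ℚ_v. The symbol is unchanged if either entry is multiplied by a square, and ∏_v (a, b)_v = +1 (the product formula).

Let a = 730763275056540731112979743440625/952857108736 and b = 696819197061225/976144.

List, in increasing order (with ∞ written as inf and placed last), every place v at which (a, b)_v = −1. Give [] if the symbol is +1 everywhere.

[3, 29, 41, 43]

Mod squares: a ≡ 1505, b ≡ 24969. Check v ∈ {∞, 2, 3, 5, 7, 13, 19, 29, 37, 41, 43}.
v=29: a=29^2·(≡8), b=29^1·(≡23) mod 29; (8|29)=-1, (23|29)=+1; (−1)^{2·1·14}·(-1)^1·(+1)^2 = -1.
v=13: a=13^-4·(≡10), b=13^-2·(≡1) mod 13; (10|13)=+1, (1|13)=+1; (−1)^{-4·-2·6}·(+1)^-2·(+1)^-4 = +1.
v=3: a=3^6·(≡2), b=3^3·(≡1) mod 3; (2|3)=-1, (1|3)=+1; (−1)^{6·3·1}·(-1)^3·(+1)^6 = -1.
v=5: a=5^5·(≡1), b=5^2·(≡1) mod 5; (1|5)=+1, (1|5)=+1; (−1)^{5·2·2}·(+1)^2·(+1)^5 = +1.
v=∞: 1505 > 0 and 24969 > 0  ⇒  (a,b)_∞ = +1.
v=19: a=19^-4·(≡7), b=19^-2·(≡15) mod 19; (7|19)=+1, (15|19)=-1; (−1)^{-4·-2·9}·(+1)^-2·(-1)^-4 = +1.
v=43: a=43^5·(≡21), b=43^2·(≡32) mod 43; (21|43)=+1, (32|43)=-1; (−1)^{5·2·21}·(+1)^2·(-1)^5 = -1.
v=37: a=37^4·(≡9), b=37^2·(≡29) mod 37; (9|37)=+1, (29|37)=-1; (−1)^{4·2·18}·(+1)^2·(-1)^4 = +1.
v=41: a=41^2·(≡26), b=41^1·(≡14) mod 41; (26|41)=-1, (14|41)=-1; (−1)^{2·1·20}·(-1)^1·(-1)^2 = -1.
v=7: a=7^7·(≡6), b=7^3·(≡2) mod 7; (6|7)=-1, (2|7)=+1; (−1)^{7·3·3}·(-1)^3·(+1)^7 = +1.
v=2: v_2(a)=-8, v_2(b)=-4; units ≡ 1, 1 (mod 8); ε·ε+αω+βω = 0·0+-8·0+-4·0 ≡ 0  ⇒  (a,b)_2 = +1.
|Ram(1505, 24969)| = 4, even; anisotropic at {3, 29, 41, 43}.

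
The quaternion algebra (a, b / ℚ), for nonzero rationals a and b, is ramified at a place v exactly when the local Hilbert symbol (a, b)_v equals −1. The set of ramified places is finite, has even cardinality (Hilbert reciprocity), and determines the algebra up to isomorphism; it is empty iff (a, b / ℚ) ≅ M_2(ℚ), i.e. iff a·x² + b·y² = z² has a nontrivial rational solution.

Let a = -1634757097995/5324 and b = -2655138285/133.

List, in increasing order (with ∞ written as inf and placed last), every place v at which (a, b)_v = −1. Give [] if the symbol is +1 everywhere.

Mod squares: a ≡ -21505, b ≡ -11305. Check v ∈ {∞, 2, 3, 5, 7, 11, 17, 19, 23}.
v=7: a=7^2·(≡3), b=7^-1·(≡1) mod 7; (3|7)=-1, (1|7)=+1; (−1)^{2·-1·3}·(-1)^-1·(+1)^2 = -1.
v=19: a=19^0·(≡10), b=19^-1·(≡2) mod 19; (10|19)=-1, (2|19)=-1; (−1)^{0·-1·9}·(-1)^-1·(-1)^0 = -1.
v=5: a=5^1·(≡4), b=5^1·(≡1) mod 5; (4|5)=+1, (1|5)=+1; (−1)^{1·1·2}·(+1)^1·(+1)^1 = +1.
v=23: a=23^1·(≡2), b=23^2·(≡21) mod 23; (2|23)=+1, (21|23)=-1; (−1)^{1·2·11}·(+1)^2·(-1)^1 = -1.
v=11: a=11^-3·(≡3), b=11^0·(≡3) mod 11; (3|11)=+1, (3|11)=+1; (−1)^{-3·0·5}·(+1)^0·(+1)^-3 = +1.
v=2: v_2(a)=-2, v_2(b)=0; units ≡ 7, 7 (mod 8); ε·ε+αω+βω = 1·1+-2·0+0·0 ≡ 1  ⇒  (a,b)_2 = -1.
v=∞: -21505 < 0 and -11305 < 0  ⇒  (a,b)_∞ = -1.
v=17: a=17^3·(≡7), b=17^1·(≡4) mod 17; (7|17)=-1, (4|17)=+1; (−1)^{3·1·8}·(-1)^1·(+1)^3 = -1.
v=3: a=3^10·(≡2), b=3^10·(≡2) mod 3; (2|3)=-1, (2|3)=-1; (−1)^{10·10·1}·(-1)^10·(-1)^10 = +1.
(-21505, -11305 / ℚ) ramifies at {2, 7, 17, 19, 23, ∞}: a division algebra.

[2, 7, 17, 19, 23, inf]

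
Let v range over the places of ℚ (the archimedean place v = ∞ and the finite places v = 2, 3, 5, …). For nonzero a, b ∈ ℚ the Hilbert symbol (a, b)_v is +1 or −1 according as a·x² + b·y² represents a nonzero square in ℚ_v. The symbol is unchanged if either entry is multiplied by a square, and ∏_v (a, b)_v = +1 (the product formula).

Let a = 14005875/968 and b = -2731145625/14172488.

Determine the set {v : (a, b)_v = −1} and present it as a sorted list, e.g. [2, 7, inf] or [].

(a, b) ≡ (6630, -34) mod (ℚ^×)²; places V = {2, 3, 5, 11, 13, 17, ∞}.
(a,b)_2: α=-3, β=-3; u≡3, v≡7 (mod 8); ε(u)ε(v)=1·1, αω(v)=-3·0, βω(u)=-3·1; sum ≡ 0  ⇒  +1.
(a,b)_3: α=1, u≡2; β=2, v≡2 (mod 3); (2|3)=-1, (2|3)=-1; sign (−1)^0·-1^2·-1^1 = -1.
(a,b)_11: α=-2, u≡6; β=-6, v≡7 (mod 11); (6|11)=-1, (7|11)=-1; sign (−1)^0·-1^-6·-1^-2 = +1.
(a,b)_5: α=3, u≡4; β=4, v≡4 (mod 5); (4|5)=+1, (4|5)=+1; sign (−1)^0·+1^4·+1^3 = +1.
(a,b)_∞: sgn(6630)=+, sgn(-34)=−, so +1.
(a,b)_13: α=3, u≡3; β=4, v≡11 (mod 13); (3|13)=+1, (11|13)=-1; sign (−1)^0·+1^4·-1^3 = -1.
(a,b)_17: α=1, u≡13; β=1, v≡8 (mod 17); (13|17)=+1, (8|17)=+1; sign (−1)^0·+1^1·+1^1 = +1.
Ram(6630, -34) = {3, 13}; no ℚ_3-point on the conic.

[3, 13]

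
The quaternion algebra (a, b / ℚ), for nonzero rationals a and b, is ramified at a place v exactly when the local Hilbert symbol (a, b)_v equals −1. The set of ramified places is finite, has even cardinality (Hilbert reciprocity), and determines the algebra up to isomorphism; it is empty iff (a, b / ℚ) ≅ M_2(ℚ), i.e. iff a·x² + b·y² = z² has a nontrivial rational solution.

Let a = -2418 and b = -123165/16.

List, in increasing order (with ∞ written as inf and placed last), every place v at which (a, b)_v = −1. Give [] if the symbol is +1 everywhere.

[5, 23, 31, inf]

(a, b) ≡ (-2418, -13685) mod (ℚ^×)²; places V = {2, 3, 5, 7, 13, 17, 23, 31, ∞}.
(a,b)_5: α=0, u≡2; β=1, v≡2 (mod 5); (2|5)=-1, (2|5)=-1; sign (−1)^0·-1^1·-1^0 = -1.
(a,b)_31: α=1, u≡15; β=0, v≡27 (mod 31); (15|31)=-1, (27|31)=-1; sign (−1)^0·-1^0·-1^1 = -1.
(a,b)_∞: sgn(-2418)=−, sgn(-13685)=−, so -1.
(a,b)_2: α=1, β=-4; u≡7, v≡3 (mod 8); ε(u)ε(v)=1·1, αω(v)=1·1, βω(u)=-4·0; sum ≡ 0  ⇒  +1.
(a,b)_17: α=0, u≡13; β=1, v≡3 (mod 17); (13|17)=+1, (3|17)=-1; sign (−1)^0·+1^1·-1^0 = +1.
(a,b)_23: α=0, u≡20; β=1, v≡6 (mod 23); (20|23)=-1, (6|23)=+1; sign (−1)^0·-1^1·+1^0 = -1.
(a,b)_3: α=1, u≡1; β=2, v≡1 (mod 3); (1|3)=+1, (1|3)=+1; sign (−1)^0·+1^2·+1^1 = +1.
(a,b)_13: α=1, u≡9; β=0, v≡12 (mod 13); (9|13)=+1, (12|13)=+1; sign (−1)^0·+1^0·+1^1 = +1.
(a,b)_7: α=0, u≡4; β=1, v≡5 (mod 7); (4|7)=+1, (5|7)=-1; sign (−1)^0·+1^1·-1^0 = +1.
(-2418, -13685 / ℚ) ramifies at {5, 23, 31, ∞}: a division algebra.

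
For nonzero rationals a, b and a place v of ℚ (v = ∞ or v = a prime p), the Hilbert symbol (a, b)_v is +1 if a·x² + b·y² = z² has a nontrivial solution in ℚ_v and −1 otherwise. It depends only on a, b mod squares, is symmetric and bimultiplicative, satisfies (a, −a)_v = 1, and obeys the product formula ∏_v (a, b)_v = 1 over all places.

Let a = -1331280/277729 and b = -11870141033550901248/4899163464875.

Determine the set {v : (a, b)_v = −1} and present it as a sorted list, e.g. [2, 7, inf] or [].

[2, 5, 31, inf]

(a, b) ≡ (-5, -44485) mod (ℚ^×)²; places V = {2, 3, 5, 7, 17, 23, 31, 37, 41, 43, ∞}.
(a,b)_5: α=1, u≡1; β=-3, v≡3 (mod 5); (1|5)=+1, (3|5)=-1; sign (−1)^0·+1^-3·-1^1 = -1.
(a,b)_3: α=2, u≡1; β=6, v≡2 (mod 3); (1|3)=+1, (2|3)=-1; sign (−1)^0·+1^6·-1^2 = +1.
(a,b)_2: α=4, β=12; u≡3, v≡3 (mod 8); ε(u)ε(v)=1·1, αω(v)=4·1, βω(u)=12·1; sum ≡ 1  ⇒  -1.
(a,b)_41: α=0, u≡2; β=1, v≡34 (mod 41); (2|41)=+1, (34|41)=-1; sign (−1)^0·+1^1·-1^0 = +1.
(a,b)_31: α=-2, u≡17; β=-5, v≡24 (mod 31); (17|31)=-1, (24|31)=-1; sign (−1)^0·-1^-5·-1^-2 = -1.
(a,b)_17: α=-2, u≡14; β=2, v≡15 (mod 17); (14|17)=-1, (15|17)=+1; sign (−1)^0·-1^2·+1^-2 = +1.
(a,b)_23: α=0, u≡13; β=2, v≡15 (mod 23); (13|23)=+1, (15|23)=-1; sign (−1)^0·+1^2·-1^0 = +1.
(a,b)_7: α=0, u≡2; β=3, v≡1 (mod 7); (2|7)=+1, (1|7)=+1; sign (−1)^0·+1^3·+1^0 = +1.
(a,b)_37: α=0, u≡13; β=-2, v≡9 (mod 37); (13|37)=-1, (9|37)=+1; sign (−1)^0·-1^-2·+1^0 = +1.
(a,b)_∞: sgn(-5)=−, sgn(-44485)=−, so -1.
(a,b)_43: α=2, u≡4; β=2, v≡26 (mod 43); (4|43)=+1, (26|43)=-1; sign (−1)^0·+1^2·-1^2 = +1.
|Ram(-5, -44485)| = 4, even; anisotropic at {2, 5, 31, ∞}.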